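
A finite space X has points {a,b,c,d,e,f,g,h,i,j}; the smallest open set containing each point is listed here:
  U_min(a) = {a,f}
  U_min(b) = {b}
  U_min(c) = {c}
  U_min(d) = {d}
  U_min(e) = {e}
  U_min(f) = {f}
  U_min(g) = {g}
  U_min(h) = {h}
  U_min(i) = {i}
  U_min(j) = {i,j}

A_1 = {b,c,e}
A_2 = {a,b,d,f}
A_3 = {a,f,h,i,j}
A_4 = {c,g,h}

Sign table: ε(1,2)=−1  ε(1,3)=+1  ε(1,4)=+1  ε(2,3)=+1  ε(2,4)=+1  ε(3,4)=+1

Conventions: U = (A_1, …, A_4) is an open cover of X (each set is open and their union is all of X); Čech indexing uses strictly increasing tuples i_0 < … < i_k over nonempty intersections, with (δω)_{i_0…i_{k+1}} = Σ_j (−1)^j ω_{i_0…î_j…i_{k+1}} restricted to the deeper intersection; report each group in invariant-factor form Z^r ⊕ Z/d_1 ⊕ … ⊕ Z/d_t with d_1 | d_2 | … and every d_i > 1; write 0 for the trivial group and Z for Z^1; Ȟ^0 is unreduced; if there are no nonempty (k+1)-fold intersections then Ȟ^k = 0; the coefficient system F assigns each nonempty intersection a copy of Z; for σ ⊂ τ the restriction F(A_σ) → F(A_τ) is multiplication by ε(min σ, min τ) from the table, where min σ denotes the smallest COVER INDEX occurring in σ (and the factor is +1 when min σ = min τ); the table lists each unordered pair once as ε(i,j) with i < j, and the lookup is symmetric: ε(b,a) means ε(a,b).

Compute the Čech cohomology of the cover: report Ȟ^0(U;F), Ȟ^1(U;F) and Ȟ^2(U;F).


Ȟ^0 ≅ 0,  Ȟ^1 ≅ Z/2,  Ȟ^2 ≅ 0

intersection data:
  A12={b} A14={c} A23={a,f} A34={h}
C dims 4,4; δ0: rk 4, SNF 1^3·2
Ȟ^0 = (4 − 4) − 0 = 0, so Ȟ^0 ≅ 0
Ȟ^1 = (4 − 0) − 4 = 0 plus torsion [2], so Ȟ^1 ≅ Z/2
Ȟ^2 = (0 − 0) − 0 = 0, so Ȟ^2 ≅ 0


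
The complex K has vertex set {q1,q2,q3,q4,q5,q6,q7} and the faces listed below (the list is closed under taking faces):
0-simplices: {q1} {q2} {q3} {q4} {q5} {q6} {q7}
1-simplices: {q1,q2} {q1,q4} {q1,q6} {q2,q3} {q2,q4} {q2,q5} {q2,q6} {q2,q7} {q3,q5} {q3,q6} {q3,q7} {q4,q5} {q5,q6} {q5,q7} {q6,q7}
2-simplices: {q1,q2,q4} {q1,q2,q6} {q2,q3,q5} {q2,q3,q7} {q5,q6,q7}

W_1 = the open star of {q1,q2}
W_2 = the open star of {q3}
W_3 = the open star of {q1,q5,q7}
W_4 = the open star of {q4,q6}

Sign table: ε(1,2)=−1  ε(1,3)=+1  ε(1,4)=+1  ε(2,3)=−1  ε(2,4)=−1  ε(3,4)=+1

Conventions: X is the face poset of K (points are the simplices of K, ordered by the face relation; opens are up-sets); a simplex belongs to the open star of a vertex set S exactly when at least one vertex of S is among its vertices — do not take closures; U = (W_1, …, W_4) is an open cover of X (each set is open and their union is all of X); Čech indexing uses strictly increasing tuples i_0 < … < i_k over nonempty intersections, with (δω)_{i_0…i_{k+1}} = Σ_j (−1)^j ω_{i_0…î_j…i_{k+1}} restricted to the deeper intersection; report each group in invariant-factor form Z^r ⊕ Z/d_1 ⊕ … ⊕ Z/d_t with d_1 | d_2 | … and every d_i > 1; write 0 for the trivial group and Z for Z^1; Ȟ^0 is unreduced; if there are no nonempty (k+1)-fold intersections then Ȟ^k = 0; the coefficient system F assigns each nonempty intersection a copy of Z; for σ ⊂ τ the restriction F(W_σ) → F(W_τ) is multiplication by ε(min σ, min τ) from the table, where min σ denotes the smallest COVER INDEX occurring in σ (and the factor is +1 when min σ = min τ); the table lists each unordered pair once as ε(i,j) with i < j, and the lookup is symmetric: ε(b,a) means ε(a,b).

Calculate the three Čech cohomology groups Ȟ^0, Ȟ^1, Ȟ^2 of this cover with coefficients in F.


nonempty overlaps:
  W1={{q1},{q2},{q1,q2},{q1,q4},{q1,q6},{q2,q3},{q2,q4},{q2,q5},{q2,q6},{q2,q7},{q1,q2,q4},{q1,q2,q6},{q2,q3,q5},{q2,q3,q7}} W2={{q3},{q2,q3},{q3,q5},{q3,q6},{q3,q7},{q2,q3,q5},{q2,q3,q7}} W3={{q1},{q5},{q7},{q1,q2},{q1,q4},{q1,q6},{q2,q5},{q2,q7},{q3,q5},{q3,q7},{q4,q5},{q5,q6},{q5,q7},{q6,q7},{q1,q2,q4},{q1,q2,q6},{q2,q3,q5},{q2,q3,q7},{q5,q6,q7}} W4={{q4},{q6},{q1,q4},{q1,q6},{q2,q4},{q2,q6},{q3,q6},{q4,q5},{q5,q6},{q6,q7},{q1,q2,q4},{q1,q2,q6},{q5,q6,q7}}
  W12={{q2,q3},{q2,q3,q5},{q2,q3,q7}} W13={{q1},{q1,q2},{q1,q4},{q1,q6},{q2,q5},{q2,q7},{q1,q2,q4},{q1,q2,q6},{q2,q3,q5},{q2,q3,q7}} W14={{q1,q4},{q1,q6},{q2,q4},{q2,q6},{q1,q2,q4},{q1,q2,q6}} W23={{q3,q5},{q3,q7},{q2,q3,q5},{q2,q3,q7}} W24={{q3,q6}} W34={{q1,q4},{q1,q6},{q4,q5},{q5,q6},{q6,q7},{q1,q2,q4},{q1,q2,q6},{q5,q6,q7}}
  W123={{q2,q3,q5},{q2,q3,q7}} W134={{q1,q4},{q1,q6},{q1,q2,q4},{q1,q2,q6}}
C dims 4,6,2; δ0: rk 3, SNF 1^3; δ1: rk 2, SNF 1^2
degree 0: 4−3−0 = 1 → Ȟ^0 ≅ Z
degree 1: 6−2−3 = 1 → Ȟ^1 ≅ Z
degree 2: 2−0−2 = 0 → Ȟ^2 ≅ 0

Ȟ^0 ≅ Z, Ȟ^1 ≅ Z, Ȟ^2 ≅ 0


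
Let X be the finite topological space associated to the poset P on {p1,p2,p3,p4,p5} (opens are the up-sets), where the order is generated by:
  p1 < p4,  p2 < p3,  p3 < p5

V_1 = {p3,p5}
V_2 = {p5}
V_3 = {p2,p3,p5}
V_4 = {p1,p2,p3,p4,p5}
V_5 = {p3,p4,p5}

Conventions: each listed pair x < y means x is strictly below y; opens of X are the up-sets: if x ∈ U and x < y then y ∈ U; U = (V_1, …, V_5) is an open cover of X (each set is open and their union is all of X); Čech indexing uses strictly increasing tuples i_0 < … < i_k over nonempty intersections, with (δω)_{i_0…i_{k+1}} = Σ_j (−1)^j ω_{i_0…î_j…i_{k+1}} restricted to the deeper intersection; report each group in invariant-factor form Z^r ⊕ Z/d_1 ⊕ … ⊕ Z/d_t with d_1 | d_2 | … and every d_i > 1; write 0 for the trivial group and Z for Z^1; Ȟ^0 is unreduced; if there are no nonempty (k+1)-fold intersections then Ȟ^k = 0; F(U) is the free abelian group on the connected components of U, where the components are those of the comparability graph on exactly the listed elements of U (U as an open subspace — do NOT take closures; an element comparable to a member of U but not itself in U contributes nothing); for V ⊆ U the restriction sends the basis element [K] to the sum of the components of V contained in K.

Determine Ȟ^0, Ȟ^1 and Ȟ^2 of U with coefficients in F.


Ȟ^0 ≅ Z^2; Ȟ^1 ≅ 0; Ȟ^2 ≅ 0

nerve of the cover:
  V12={p5} V13={p3,p5} V14={p3,p5} V15={p3,p5} V23={p5} V24={p5} V25={p5} V34={p2,p3,p5} V35={p3,p5} V45={p3,p4,p5}
  V123={p5} V124={p5} V125={p5} V134={p3,p5} V135={p3,p5} V145={p3,p5} V234={p5} V235={p5} V245={p5} V345={p3,p5}
  V1234={p5} V1235={p5} V1245={p5} V1345={p3,p5} V2345={p5}
  V12345={p5}
components per intersection:
  V1: {p3,p5}
  V2: {p5}
  V3: {p2,p3,p5}
  V4: {p1,p4} {p2,p3,p5}
  V5: {p3,p5} {p4}
  V12: {p5}
  V13: {p3,p5}
  V14: {p3,p5}
  V15: {p3,p5}
  V23: {p5}
  V24: {p5}
  V25: {p5}
  V34: {p2,p3,p5}
  V35: {p3,p5}
  V45: {p3,p5} {p4}
  V123: {p5}
  V124: {p5}
  V125: {p5}
  V134: {p3,p5}
  V135: {p3,p5}
  V145: {p3,p5}
  V234: {p5}
  V235: {p5}
  V245: {p5}
  V345: {p3,p5}
  V1234: {p5}
  V1235: {p5}
  V1245: {p5}
  V1345: {p3,p5}
  V2345: {p5}
  V12345: {p5}
C dims 7,11,10,5; δ0: rk 5, SNF 1^5; δ1: rk 6, SNF 1^6; δ2: rk 4, SNF 1^4
Ȟ^0 = (7 − 5) − 0 = 2, so Ȟ^0 ≅ Z^2
Ȟ^1 = (11 − 6) − 5 = 0, so Ȟ^1 ≅ 0
Ȟ^2 = (10 − 4) − 6 = 0, so Ȟ^2 ≅ 0


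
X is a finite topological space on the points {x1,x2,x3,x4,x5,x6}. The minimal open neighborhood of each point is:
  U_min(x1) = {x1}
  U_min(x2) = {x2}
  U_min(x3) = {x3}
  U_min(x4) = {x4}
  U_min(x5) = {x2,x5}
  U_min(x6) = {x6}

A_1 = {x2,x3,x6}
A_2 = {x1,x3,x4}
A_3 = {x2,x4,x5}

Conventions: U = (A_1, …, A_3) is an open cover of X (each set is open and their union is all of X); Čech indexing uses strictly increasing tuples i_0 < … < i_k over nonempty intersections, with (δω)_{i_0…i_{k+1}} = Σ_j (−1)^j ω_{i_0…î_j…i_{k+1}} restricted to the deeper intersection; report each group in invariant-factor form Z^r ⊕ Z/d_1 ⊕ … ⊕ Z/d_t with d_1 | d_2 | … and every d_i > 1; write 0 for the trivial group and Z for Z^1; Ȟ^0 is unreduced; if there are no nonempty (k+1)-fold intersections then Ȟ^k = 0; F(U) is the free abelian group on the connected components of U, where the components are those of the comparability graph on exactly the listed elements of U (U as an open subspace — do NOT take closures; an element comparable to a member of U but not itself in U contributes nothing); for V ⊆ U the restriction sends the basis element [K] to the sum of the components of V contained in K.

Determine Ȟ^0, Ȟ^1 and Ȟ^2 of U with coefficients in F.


Ȟ^0(U;F) ≅ Z^5,  Ȟ^1(U;F) ≅ 0,  Ȟ^2(U;F) ≅ 0

nonempty overlaps:
  A12={x3} A13={x2} A23={x4}
components per intersection:
  A1: {x2} {x3} {x6}
  A2: {x1} {x3} {x4}
  A3: {x2,x5} {x4}
  A12: {x3}
  A13: {x2}
  A23: {x4}
C dims 8,3; δ0: rk 3, SNF 1^3
degree 0: 8−3−0 = 5 → Ȟ^0 ≅ Z^5
degree 1: 3−0−3 = 0 → Ȟ^1 ≅ 0
degree 2: 0−0−0 = 0 → Ȟ^2 ≅ 0


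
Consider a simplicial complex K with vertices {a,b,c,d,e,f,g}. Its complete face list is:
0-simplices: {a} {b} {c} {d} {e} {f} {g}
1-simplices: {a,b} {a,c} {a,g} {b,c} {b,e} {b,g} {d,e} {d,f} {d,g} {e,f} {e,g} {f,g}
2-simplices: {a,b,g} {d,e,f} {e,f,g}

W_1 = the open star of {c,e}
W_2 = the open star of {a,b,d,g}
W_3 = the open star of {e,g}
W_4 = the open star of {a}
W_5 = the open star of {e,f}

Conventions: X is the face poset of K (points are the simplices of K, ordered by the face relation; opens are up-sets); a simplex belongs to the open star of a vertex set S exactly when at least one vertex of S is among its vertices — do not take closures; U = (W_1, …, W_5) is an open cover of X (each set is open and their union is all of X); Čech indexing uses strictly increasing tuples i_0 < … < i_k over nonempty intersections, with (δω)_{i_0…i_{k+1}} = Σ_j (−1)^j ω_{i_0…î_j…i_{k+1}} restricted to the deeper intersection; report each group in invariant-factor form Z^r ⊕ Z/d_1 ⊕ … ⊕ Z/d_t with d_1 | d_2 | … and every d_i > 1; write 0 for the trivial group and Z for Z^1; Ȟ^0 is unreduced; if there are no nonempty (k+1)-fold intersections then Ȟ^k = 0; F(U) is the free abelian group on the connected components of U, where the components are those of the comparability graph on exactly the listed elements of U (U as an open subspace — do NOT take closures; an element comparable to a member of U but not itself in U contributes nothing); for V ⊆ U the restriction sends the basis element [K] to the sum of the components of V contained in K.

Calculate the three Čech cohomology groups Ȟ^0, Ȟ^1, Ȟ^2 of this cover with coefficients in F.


nerve of the cover:
  W1={{c},{e},{a,c},{b,c},{b,e},{d,e},{e,f},{e,g},{d,e,f},{e,f,g}} W2={{a},{b},{d},{g},{a,b},{a,c},{a,g},{b,c},{b,e},{b,g},{d,e},{d,f},{d,g},{e,g},{f,g},{a,b,g},{d,e,f},{e,f,g}} W3={{e},{g},{a,g},{b,e},{b,g},{d,e},{d,g},{e,f},{e,g},{f,g},{a,b,g},{d,e,f},{e,f,g}} W4={{a},{a,b},{a,c},{a,g},{a,b,g}} W5={{e},{f},{b,e},{d,e},{d,f},{e,f},{e,g},{f,g},{d,e,f},{e,f,g}}
  W12={{a,c},{b,c},{b,e},{d,e},{e,g},{d,e,f},{e,f,g}} W13={{e},{b,e},{d,e},{e,f},{e,g},{d,e,f},{e,f,g}} W14={{a,c}} W15={{e},{b,e},{d,e},{e,f},{e,g},{d,e,f},{e,f,g}} W23={{g},{a,g},{b,e},{b,g},{d,e},{d,g},{e,g},{f,g},{a,b,g},{d,e,f},{e,f,g}} W24={{a},{a,b},{a,c},{a,g},{a,b,g}} W25={{b,e},{d,e},{d,f},{e,g},{f,g},{d,e,f},{e,f,g}} W34={{a,g},{a,b,g}} W35={{e},{b,e},{d,e},{e,f},{e,g},{f,g},{d,e,f},{e,f,g}}
  W123={{b,e},{d,e},{e,g},{d,e,f},{e,f,g}} W124={{a,c}} W125={{b,e},{d,e},{e,g},{d,e,f},{e,f,g}} W135={{e},{b,e},{d,e},{e,f},{e,g},{d,e,f},{e,f,g}} W234={{a,g},{a,b,g}} W235={{b,e},{d,e},{e,g},{f,g},{d,e,f},{e,f,g}}
  W1235={{b,e},{d,e},{e,g},{d,e,f},{e,f,g}}
components per intersection:
  W1: {{c},{a,c},{b,c}} {{e},{b,e},{d,e},{e,f},{e,g},{d,e,f},{e,f,g}}
  W2: {{a},{b},{d},{g},{a,b},{a,c},{a,g},{b,c},{b,e},{b,g},{d,e},{d,f},{d,g},{e,g},{f,g},{a,b,g},{d,e,f},{e,f,g}}
  W3: {{e},{g},{a,g},{b,e},{b,g},{d,e},{d,g},{e,f},{e,g},{f,g},{a,b,g},{d,e,f},{e,f,g}}
  W4: {{a},{a,b},{a,c},{a,g},{a,b,g}}
  W5: {{e},{f},{b,e},{d,e},{d,f},{e,f},{e,g},{f,g},{d,e,f},{e,f,g}}
  W12: {{a,c}} {{b,c}} {{b,e}} {{d,e},{d,e,f}} {{e,g},{e,f,g}}
  W13: {{e},{b,e},{d,e},{e,f},{e,g},{d,e,f},{e,f,g}}
  W14: {{a,c}}
  W15: {{e},{b,e},{d,e},{e,f},{e,g},{d,e,f},{e,f,g}}
  W23: {{g},{a,g},{b,g},{d,g},{e,g},{f,g},{a,b,g},{e,f,g}} {{b,e}} {{d,e},{d,e,f}}
  W24: {{a},{a,b},{a,c},{a,g},{a,b,g}}
  W25: {{b,e}} {{d,e},{d,f},{d,e,f}} {{e,g},{f,g},{e,f,g}}
  W34: {{a,g},{a,b,g}}
  W35: {{e},{b,e},{d,e},{e,f},{e,g},{f,g},{d,e,f},{e,f,g}}
  W123: {{b,e}} {{d,e},{d,e,f}} {{e,g},{e,f,g}}
  W124: {{a,c}}
  W125: {{b,e}} {{d,e},{d,e,f}} {{e,g},{e,f,g}}
  W135: {{e},{b,e},{d,e},{e,f},{e,g},{d,e,f},{e,f,g}}
  W234: {{a,g},{a,b,g}}
  W235: {{b,e}} {{d,e},{d,e,f}} {{e,g},{f,g},{e,f,g}}
  W1235: {{b,e}} {{d,e},{d,e,f}} {{e,g},{e,f,g}}
C dims 6,17,12,3; δ0: rk 5, SNF 1^5; δ1: rk 9, SNF 1^9; δ2: rk 3, SNF 1^3
Ȟ^0 = (6 − 5) − 0 = 1, so Ȟ^0 ≅ Z
Ȟ^1 = (17 − 9) − 5 = 3, so Ȟ^1 ≅ Z^3
Ȟ^2 = (12 − 3) − 9 = 0, so Ȟ^2 ≅ 0

Ȟ^0 = Z,  Ȟ^1 = Z^3,  Ȟ^2 = 0


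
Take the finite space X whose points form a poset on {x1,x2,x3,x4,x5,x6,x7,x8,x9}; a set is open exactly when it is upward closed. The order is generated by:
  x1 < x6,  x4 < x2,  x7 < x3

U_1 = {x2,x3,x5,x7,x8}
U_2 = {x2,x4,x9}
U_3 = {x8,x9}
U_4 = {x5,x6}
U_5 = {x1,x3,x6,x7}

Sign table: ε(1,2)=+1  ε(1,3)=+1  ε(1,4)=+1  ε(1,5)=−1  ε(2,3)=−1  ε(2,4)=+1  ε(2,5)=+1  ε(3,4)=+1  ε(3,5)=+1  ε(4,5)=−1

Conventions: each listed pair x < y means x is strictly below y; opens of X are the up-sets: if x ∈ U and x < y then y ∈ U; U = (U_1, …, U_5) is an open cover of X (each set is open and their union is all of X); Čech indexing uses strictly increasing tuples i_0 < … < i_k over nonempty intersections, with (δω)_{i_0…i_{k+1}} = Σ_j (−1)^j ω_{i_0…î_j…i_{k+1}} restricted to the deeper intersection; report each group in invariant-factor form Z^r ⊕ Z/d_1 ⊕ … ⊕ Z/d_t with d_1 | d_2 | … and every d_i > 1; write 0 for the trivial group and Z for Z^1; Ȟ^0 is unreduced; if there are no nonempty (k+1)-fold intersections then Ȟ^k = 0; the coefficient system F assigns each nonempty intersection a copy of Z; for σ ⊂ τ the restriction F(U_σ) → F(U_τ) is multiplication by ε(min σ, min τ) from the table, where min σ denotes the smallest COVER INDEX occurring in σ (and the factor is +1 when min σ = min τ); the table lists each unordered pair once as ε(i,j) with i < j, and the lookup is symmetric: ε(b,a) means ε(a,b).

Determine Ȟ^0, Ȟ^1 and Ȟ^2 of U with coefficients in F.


intersection data:
  U12={x2} U13={x8} U14={x5} U15={x3,x7} U23={x9} U45={x6}
C dims 5,6; δ0: rk 5, SNF 1^4·2
Ȟ^0 = (5 − 5) − 0 = 0, so Ȟ^0 ≅ 0
Ȟ^1 = (6 − 0) − 5 = 1 plus torsion [2], so Ȟ^1 ≅ Z ⊕ Z/2
Ȟ^2 = (0 − 0) − 0 = 0, so Ȟ^2 ≅ 0

Ȟ^0 ≅ 0, Ȟ^1 ≅ Z ⊕ Z/2 and Ȟ^2 ≅ 0


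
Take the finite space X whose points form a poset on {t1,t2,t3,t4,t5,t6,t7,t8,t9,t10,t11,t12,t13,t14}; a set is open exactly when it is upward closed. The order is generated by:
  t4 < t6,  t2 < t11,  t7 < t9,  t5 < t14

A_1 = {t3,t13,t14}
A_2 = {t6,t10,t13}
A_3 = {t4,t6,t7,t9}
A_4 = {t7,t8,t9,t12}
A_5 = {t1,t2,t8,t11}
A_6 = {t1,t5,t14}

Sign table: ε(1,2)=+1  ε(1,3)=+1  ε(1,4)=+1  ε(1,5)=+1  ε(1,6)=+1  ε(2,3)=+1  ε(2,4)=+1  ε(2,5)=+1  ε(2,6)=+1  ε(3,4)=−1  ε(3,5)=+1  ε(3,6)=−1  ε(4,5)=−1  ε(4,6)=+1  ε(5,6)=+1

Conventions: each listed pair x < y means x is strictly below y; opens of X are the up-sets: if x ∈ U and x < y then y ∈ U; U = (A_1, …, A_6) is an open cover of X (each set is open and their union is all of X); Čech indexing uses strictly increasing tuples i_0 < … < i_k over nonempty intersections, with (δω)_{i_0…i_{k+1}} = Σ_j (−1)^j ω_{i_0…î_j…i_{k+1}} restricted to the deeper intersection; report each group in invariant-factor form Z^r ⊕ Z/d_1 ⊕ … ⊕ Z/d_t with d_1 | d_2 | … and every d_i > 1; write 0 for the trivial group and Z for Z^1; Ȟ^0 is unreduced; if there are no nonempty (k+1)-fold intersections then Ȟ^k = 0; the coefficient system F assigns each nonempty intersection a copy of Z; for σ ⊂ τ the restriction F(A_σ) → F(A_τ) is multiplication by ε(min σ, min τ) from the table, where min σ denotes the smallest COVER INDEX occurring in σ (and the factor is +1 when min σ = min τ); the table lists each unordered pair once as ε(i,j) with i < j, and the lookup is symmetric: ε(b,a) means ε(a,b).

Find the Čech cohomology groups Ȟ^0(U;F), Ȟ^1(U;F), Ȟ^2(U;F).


nonempty intersections:
  A12={t13} A16={t14} A23={t6} A34={t7,t9} A45={t8} A56={t1}
C dims 6,6; δ0: rk 5, SNF 1^5
Ȟ^0: (6−5)−0=1 ⇒ Z
Ȟ^1: (6−0)−5=1 ⇒ Z
Ȟ^2: (0−0)−0=0 ⇒ 0

Ȟ^0(U;F) ≅ Z,  Ȟ^1(U;F) ≅ Z,  Ȟ^2(U;F) ≅ 0


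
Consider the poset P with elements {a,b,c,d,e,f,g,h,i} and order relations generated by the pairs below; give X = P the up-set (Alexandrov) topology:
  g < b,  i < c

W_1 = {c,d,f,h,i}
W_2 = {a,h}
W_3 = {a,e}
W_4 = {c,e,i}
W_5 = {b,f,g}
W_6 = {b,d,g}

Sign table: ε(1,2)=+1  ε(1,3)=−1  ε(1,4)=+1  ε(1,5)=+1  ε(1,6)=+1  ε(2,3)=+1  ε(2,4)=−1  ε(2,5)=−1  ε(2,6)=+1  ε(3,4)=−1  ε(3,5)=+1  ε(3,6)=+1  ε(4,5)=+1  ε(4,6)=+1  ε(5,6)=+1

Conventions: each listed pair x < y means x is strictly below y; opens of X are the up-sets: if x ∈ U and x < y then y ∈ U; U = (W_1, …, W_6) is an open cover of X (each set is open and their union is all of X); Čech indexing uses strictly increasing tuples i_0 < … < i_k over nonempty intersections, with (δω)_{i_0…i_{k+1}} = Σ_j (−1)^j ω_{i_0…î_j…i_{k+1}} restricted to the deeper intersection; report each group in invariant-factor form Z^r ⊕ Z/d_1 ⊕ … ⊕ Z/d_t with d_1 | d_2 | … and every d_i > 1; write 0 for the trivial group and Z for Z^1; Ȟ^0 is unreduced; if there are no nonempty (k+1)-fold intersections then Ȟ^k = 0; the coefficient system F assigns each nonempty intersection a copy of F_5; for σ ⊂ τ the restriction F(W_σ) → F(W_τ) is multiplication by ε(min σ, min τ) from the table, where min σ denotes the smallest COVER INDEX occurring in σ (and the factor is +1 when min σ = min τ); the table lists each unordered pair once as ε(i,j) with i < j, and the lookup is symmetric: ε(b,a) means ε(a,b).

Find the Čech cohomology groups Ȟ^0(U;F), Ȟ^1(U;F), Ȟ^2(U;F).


Ȟ^0(U;F) ≅ 0, Ȟ^1(U;F) ≅ Z/5, Ȟ^2(U;F) ≅ 0

cover nerve:
  W12={h} W14={c,i} W15={f} W16={d} W23={a} W34={e} W56={b,g}
C dims 6,7; δ0: rk_F5 6
Ȟ^0: (6−6)−0=0 ⇒ 0
Ȟ^1: (7−0)−6=1 ⇒ Z/5
Ȟ^2: (0−0)−0=0 ⇒ 0


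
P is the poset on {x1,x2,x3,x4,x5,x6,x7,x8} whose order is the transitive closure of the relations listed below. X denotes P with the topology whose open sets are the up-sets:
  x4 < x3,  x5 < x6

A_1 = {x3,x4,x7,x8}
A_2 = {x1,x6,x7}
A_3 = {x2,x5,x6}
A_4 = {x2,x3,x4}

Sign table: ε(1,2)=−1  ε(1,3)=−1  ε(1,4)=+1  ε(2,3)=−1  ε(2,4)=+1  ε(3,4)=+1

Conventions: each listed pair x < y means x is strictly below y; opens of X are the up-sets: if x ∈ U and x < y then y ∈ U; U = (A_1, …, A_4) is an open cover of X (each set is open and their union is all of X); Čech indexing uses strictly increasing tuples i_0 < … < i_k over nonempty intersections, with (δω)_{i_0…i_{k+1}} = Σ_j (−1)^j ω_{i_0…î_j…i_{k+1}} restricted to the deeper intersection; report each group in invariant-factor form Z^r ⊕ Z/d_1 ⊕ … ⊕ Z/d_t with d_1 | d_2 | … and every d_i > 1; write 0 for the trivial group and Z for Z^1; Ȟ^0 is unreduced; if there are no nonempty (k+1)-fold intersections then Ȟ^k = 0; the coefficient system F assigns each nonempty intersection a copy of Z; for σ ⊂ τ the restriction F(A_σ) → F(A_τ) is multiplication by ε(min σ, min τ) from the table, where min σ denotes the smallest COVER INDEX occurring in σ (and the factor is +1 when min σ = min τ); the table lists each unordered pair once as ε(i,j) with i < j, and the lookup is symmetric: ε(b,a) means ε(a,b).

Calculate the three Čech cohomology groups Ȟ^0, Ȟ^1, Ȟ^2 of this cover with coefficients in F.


Ȟ^0 = Z,  Ȟ^1 = Z,  Ȟ^2 = 0

nerve of the cover:
  A12={x7} A14={x3,x4} A23={x6} A34={x2}
C dims 4,4; δ0: rk 3, SNF 1^3
Ȟ^0 = (4 − 3) − 0 = 1, so Ȟ^0 ≅ Z
Ȟ^1 = (4 − 0) − 3 = 1, so Ȟ^1 ≅ Z
Ȟ^2 = (0 − 0) − 0 = 0, so Ȟ^2 ≅ 0


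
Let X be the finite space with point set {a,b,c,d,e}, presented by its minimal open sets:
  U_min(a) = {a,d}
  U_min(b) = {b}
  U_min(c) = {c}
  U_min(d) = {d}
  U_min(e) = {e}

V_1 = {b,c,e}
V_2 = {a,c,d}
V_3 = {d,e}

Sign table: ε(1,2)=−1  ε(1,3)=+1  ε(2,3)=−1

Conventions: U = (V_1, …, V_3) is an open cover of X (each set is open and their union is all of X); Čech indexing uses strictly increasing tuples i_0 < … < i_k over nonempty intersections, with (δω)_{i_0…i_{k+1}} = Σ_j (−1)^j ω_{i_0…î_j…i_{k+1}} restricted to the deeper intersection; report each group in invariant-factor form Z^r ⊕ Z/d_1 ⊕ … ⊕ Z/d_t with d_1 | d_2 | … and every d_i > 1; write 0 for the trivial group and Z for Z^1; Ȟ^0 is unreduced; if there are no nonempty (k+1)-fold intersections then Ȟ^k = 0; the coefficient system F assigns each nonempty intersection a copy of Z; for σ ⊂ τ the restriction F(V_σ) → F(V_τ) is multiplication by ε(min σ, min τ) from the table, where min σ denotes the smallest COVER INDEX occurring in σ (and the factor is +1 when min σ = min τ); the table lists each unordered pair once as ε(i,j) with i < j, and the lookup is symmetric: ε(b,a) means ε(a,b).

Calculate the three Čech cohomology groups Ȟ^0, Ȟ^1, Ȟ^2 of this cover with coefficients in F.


cover nerve:
  V12={c} V13={e} V23={d}
C dims 3,3; δ0: rk 2, SNF 1^2
Ȟ^0: (3−2)−0=1 ⇒ Z
Ȟ^1: (3−0)−2=1 ⇒ Z
Ȟ^2: (0−0)−0=0 ⇒ 0

Ȟ^0(U;F) ≅ Z, Ȟ^1(U;F) ≅ Z and Ȟ^2(U;F) ≅ 0


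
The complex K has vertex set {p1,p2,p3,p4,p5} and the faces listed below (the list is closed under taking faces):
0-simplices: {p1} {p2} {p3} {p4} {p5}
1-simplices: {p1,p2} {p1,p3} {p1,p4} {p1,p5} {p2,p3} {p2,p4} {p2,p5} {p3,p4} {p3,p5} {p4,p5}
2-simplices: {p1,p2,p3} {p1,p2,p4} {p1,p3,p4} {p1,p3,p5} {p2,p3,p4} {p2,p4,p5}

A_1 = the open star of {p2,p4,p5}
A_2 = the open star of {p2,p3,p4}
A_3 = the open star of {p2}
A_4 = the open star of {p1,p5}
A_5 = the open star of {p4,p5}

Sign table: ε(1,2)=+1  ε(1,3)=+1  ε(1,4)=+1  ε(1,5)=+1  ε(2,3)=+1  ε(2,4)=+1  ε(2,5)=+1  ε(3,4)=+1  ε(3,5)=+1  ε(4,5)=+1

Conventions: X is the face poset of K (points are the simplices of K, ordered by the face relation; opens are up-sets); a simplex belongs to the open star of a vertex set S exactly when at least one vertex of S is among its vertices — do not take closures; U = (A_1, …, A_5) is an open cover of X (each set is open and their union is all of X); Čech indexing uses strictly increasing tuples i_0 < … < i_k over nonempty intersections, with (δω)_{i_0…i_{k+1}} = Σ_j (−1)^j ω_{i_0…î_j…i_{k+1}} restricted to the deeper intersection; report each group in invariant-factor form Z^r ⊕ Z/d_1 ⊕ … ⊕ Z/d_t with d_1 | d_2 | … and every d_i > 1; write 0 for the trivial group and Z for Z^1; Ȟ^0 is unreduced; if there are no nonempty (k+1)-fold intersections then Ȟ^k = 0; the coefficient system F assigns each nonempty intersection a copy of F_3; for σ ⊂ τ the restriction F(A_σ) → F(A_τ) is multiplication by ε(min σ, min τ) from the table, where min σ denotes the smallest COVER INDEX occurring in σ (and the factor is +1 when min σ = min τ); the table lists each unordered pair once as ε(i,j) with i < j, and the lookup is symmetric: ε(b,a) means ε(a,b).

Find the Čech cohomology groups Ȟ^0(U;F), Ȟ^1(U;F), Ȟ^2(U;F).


nerve of the cover:
  A1={{p2},{p4},{p5},{p1,p2},{p1,p4},{p1,p5},{p2,p3},{p2,p4},{p2,p5},{p3,p4},{p3,p5},{p4,p5},{p1,p2,p3},{p1,p2,p4},{p1,p3,p4},{p1,p3,p5},{p2,p3,p4},{p2,p4,p5}} A2={{p2},{p3},{p4},{p1,p2},{p1,p3},{p1,p4},{p2,p3},{p2,p4},{p2,p5},{p3,p4},{p3,p5},{p4,p5},{p1,p2,p3},{p1,p2,p4},{p1,p3,p4},{p1,p3,p5},{p2,p3,p4},{p2,p4,p5}} A3={{p2},{p1,p2},{p2,p3},{p2,p4},{p2,p5},{p1,p2,p3},{p1,p2,p4},{p2,p3,p4},{p2,p4,p5}} A4={{p1},{p5},{p1,p2},{p1,p3},{p1,p4},{p1,p5},{p2,p5},{p3,p5},{p4,p5},{p1,p2,p3},{p1,p2,p4},{p1,p3,p4},{p1,p3,p5},{p2,p4,p5}} A5={{p4},{p5},{p1,p4},{p1,p5},{p2,p4},{p2,p5},{p3,p4},{p3,p5},{p4,p5},{p1,p2,p4},{p1,p3,p4},{p1,p3,p5},{p2,p3,p4},{p2,p4,p5}}
  A12={{p2},{p4},{p1,p2},{p1,p4},{p2,p3},{p2,p4},{p2,p5},{p3,p4},{p3,p5},{p4,p5},{p1,p2,p3},{p1,p2,p4},{p1,p3,p4},{p1,p3,p5},{p2,p3,p4},{p2,p4,p5}} A13={{p2},{p1,p2},{p2,p3},{p2,p4},{p2,p5},{p1,p2,p3},{p1,p2,p4},{p2,p3,p4},{p2,p4,p5}} A14={{p5},{p1,p2},{p1,p4},{p1,p5},{p2,p5},{p3,p5},{p4,p5},{p1,p2,p3},{p1,p2,p4},{p1,p3,p4},{p1,p3,p5},{p2,p4,p5}} A15={{p4},{p5},{p1,p4},{p1,p5},{p2,p4},{p2,p5},{p3,p4},{p3,p5},{p4,p5},{p1,p2,p4},{p1,p3,p4},{p1,p3,p5},{p2,p3,p4},{p2,p4,p5}} A23={{p2},{p1,p2},{p2,p3},{p2,p4},{p2,p5},{p1,p2,p3},{p1,p2,p4},{p2,p3,p4},{p2,p4,p5}} A24={{p1,p2},{p1,p3},{p1,p4},{p2,p5},{p3,p5},{p4,p5},{p1,p2,p3},{p1,p2,p4},{p1,p3,p4},{p1,p3,p5},{p2,p4,p5}} A25={{p4},{p1,p4},{p2,p4},{p2,p5},{p3,p4},{p3,p5},{p4,p5},{p1,p2,p4},{p1,p3,p4},{p1,p3,p5},{p2,p3,p4},{p2,p4,p5}} A34={{p1,p2},{p2,p5},{p1,p2,p3},{p1,p2,p4},{p2,p4,p5}} A35={{p2,p4},{p2,p5},{p1,p2,p4},{p2,p3,p4},{p2,p4,p5}} A45={{p5},{p1,p4},{p1,p5},{p2,p5},{p3,p5},{p4,p5},{p1,p2,p4},{p1,p3,p4},{p1,p3,p5},{p2,p4,p5}}
  A123={{p2},{p1,p2},{p2,p3},{p2,p4},{p2,p5},{p1,p2,p3},{p1,p2,p4},{p2,p3,p4},{p2,p4,p5}} A124={{p1,p2},{p1,p4},{p2,p5},{p3,p5},{p4,p5},{p1,p2,p3},{p1,p2,p4},{p1,p3,p4},{p1,p3,p5},{p2,p4,p5}} A125={{p4},{p1,p4},{p2,p4},{p2,p5},{p3,p4},{p3,p5},{p4,p5},{p1,p2,p4},{p1,p3,p4},{p1,p3,p5},{p2,p3,p4},{p2,p4,p5}} A134={{p1,p2},{p2,p5},{p1,p2,p3},{p1,p2,p4},{p2,p4,p5}} A135={{p2,p4},{p2,p5},{p1,p2,p4},{p2,p3,p4},{p2,p4,p5}} A145={{p5},{p1,p4},{p1,p5},{p2,p5},{p3,p5},{p4,p5},{p1,p2,p4},{p1,p3,p4},{p1,p3,p5},{p2,p4,p5}} A234={{p1,p2},{p2,p5},{p1,p2,p3},{p1,p2,p4},{p2,p4,p5}} A235={{p2,p4},{p2,p5},{p1,p2,p4},{p2,p3,p4},{p2,p4,p5}} A245={{p1,p4},{p2,p5},{p3,p5},{p4,p5},{p1,p2,p4},{p1,p3,p4},{p1,p3,p5},{p2,p4,p5}} A345={{p2,p5},{p1,p2,p4},{p2,p4,p5}}
  A1234={{p1,p2},{p2,p5},{p1,p2,p3},{p1,p2,p4},{p2,p4,p5}} A1235={{p2,p4},{p2,p5},{p1,p2,p4},{p2,p3,p4},{p2,p4,p5}} A1245={{p1,p4},{p2,p5},{p3,p5},{p4,p5},{p1,p2,p4},{p1,p3,p4},{p1,p3,p5},{p2,p4,p5}} A1345={{p2,p5},{p1,p2,p4},{p2,p4,p5}} A2345={{p2,p5},{p1,p2,p4},{p2,p4,p5}}
  A12345={{p2,p5},{p1,p2,p4},{p2,p4,p5}}
C dims 5,10,10,5; δ0: rk_F3 4; δ1: rk_F3 6; δ2: rk_F3 4
Ȟ^0 = (5 − 4) − 0 = 1, so Ȟ^0 ≅ Z/3
Ȟ^1 = (10 − 6) − 4 = 0, so Ȟ^1 ≅ 0
Ȟ^2 = (10 − 4) − 6 = 0, so Ȟ^2 ≅ 0

Ȟ^0 = Z/3, Ȟ^1 = 0, Ȟ^2 = 0


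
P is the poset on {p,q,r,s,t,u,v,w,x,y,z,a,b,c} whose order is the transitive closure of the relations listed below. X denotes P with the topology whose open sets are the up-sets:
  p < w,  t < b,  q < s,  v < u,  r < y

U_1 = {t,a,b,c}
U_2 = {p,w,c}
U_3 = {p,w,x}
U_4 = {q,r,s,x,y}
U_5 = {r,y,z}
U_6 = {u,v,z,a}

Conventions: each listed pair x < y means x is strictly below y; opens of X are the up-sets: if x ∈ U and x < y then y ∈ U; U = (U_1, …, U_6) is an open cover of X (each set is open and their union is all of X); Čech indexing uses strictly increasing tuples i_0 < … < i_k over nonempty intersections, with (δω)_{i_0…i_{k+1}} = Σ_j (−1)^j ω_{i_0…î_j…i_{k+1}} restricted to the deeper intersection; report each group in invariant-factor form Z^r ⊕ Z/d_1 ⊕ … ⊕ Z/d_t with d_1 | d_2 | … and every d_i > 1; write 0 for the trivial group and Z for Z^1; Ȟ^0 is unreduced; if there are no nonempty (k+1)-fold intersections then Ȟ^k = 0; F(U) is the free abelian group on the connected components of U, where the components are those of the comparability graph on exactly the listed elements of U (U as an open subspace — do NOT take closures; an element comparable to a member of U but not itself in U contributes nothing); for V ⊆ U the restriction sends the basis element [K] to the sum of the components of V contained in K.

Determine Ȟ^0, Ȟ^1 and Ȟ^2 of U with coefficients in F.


Ȟ^0(U;F) ≅ Z^9; Ȟ^1(U;F) ≅ 0; Ȟ^2(U;F) ≅ 0

nerve of the cover:
  U12={c} U16={a} U23={p,w} U34={x} U45={r,y} U56={z}
components per intersection:
  U1: {t,b} {a} {c}
  U2: {p,w} {c}
  U3: {p,w} {x}
  U4: {q,s} {r,y} {x}
  U5: {r,y} {z}
  U6: {u,v} {z} {a}
  U12: {c}
  U16: {a}
  U23: {p,w}
  U34: {x}
  U45: {r,y}
  U56: {z}
C dims 15,6; δ0: rk 6, SNF 1^6
Ȟ^0 = (15 − 6) − 0 = 9, so Ȟ^0 ≅ Z^9
Ȟ^1 = (6 − 0) − 6 = 0, so Ȟ^1 ≅ 0
Ȟ^2 = (0 − 0) − 0 = 0, so Ȟ^2 ≅ 0


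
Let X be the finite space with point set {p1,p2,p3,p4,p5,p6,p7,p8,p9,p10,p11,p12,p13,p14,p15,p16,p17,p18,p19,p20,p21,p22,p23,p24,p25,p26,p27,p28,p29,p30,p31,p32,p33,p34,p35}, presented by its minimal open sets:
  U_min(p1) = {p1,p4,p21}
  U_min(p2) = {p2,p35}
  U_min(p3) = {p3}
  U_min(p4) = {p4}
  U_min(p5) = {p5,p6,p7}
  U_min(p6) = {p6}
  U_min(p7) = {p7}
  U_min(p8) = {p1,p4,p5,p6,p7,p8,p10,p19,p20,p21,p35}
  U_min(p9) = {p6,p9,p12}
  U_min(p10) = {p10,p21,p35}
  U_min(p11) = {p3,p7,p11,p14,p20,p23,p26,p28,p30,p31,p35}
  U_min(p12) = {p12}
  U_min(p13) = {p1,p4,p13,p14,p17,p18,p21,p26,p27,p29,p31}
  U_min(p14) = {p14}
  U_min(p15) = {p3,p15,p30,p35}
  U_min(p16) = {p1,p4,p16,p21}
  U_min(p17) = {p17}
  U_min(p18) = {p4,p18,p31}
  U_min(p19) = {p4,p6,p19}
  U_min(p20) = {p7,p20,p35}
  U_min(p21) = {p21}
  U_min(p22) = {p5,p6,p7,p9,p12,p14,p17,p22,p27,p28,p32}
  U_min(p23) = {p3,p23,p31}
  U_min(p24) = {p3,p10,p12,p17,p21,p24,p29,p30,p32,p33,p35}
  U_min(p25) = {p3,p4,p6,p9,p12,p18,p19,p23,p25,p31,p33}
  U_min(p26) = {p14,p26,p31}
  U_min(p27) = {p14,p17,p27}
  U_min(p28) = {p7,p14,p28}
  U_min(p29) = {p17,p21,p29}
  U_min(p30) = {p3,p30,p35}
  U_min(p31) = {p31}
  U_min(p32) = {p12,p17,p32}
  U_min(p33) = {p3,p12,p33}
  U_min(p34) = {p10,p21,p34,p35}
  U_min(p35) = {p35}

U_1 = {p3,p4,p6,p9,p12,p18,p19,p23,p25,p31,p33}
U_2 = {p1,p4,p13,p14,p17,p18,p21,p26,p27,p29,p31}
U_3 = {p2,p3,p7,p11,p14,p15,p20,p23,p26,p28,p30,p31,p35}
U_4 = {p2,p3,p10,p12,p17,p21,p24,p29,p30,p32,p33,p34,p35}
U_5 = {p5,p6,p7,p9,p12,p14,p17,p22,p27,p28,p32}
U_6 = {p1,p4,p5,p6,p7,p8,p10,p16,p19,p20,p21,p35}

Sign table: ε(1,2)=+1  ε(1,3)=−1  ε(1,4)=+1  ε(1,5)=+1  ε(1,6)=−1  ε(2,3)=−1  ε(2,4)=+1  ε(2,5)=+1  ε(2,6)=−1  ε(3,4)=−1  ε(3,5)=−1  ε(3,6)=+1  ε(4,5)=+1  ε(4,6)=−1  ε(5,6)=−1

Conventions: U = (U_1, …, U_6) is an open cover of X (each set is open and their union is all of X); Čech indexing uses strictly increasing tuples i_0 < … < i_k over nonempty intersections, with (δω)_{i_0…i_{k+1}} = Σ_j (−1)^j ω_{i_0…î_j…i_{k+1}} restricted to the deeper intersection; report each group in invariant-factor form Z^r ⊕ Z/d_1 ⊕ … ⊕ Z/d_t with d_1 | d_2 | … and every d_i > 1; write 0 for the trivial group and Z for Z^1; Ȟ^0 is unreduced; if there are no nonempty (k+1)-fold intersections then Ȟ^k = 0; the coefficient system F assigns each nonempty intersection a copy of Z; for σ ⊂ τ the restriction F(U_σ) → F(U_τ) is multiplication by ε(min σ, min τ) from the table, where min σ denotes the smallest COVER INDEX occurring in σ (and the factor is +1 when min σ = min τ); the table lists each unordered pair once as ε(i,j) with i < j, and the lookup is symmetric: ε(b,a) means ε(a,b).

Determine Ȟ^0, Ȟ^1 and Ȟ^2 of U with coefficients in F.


Ȟ^0 ≅ Z, Ȟ^1 ≅ 0 and Ȟ^2 ≅ Z/2

nonempty intersections:
  U12={p4,p18,p31} U13={p3,p23,p31} U14={p3,p12,p33} U15={p6,p9,p12} U16={p4,p6,p19} U23={p14,p26,p31} U24={p17,p21,p29} U25={p14,p17,p27} U26={p1,p4,p21} U34={p2,p3,p30,p35} U35={p7,p14,p28} U36={p7,p20,p35} U45={p12,p17,p32} U46={p10,p21,p35} U56={p5,p6,p7}
  U123={p31} U126={p4} U134={p3} U145={p12} U156={p6} U235={p14} U245={p17} U246={p21} U346={p35} U356={p7}
C dims 6,15,10; δ0: rk 5, SNF 1^5; δ1: rk 10, SNF 1^9·2
Ȟ^0: (6−5)−0=1 ⇒ Z
Ȟ^1: (15−10)−5=0 ⇒ 0
Ȟ^2: (10−0)−10=0 plus torsion [2] ⇒ Z/2


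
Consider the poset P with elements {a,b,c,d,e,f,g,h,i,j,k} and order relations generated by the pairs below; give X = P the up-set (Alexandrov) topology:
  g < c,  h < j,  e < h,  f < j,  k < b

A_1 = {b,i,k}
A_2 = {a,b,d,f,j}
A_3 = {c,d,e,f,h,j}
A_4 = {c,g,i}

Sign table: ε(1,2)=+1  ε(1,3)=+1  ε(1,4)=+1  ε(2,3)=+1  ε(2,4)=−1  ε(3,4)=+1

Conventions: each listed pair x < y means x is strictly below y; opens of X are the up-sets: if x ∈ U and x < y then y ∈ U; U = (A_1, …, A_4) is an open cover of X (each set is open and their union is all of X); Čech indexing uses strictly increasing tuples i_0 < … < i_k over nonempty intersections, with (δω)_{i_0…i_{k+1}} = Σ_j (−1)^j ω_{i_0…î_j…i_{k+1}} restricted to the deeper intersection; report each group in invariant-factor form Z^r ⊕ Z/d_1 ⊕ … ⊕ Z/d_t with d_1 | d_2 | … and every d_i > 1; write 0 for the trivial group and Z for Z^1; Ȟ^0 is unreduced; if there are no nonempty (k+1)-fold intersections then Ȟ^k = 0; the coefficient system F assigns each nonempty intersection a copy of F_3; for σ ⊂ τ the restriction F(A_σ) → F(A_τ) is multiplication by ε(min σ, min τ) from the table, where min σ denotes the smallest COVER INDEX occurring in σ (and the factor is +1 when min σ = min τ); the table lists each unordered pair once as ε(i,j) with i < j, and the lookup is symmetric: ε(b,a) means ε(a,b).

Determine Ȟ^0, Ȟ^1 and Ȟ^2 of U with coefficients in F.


nerve of the cover:
  A12={b} A14={i} A23={d,f,j} A34={c}
C dims 4,4; δ0: rk_F3 3
Ȟ^0 = (4 − 3) − 0 = 1, so Ȟ^0 ≅ Z/3
Ȟ^1 = (4 − 0) − 3 = 1, so Ȟ^1 ≅ Z/3
Ȟ^2 = (0 − 0) − 0 = 0, so Ȟ^2 ≅ 0

Ȟ^0(U;F) ≅ Z/3,  Ȟ^1(U;F) ≅ Z/3,  Ȟ^2(U;F) ≅ 0


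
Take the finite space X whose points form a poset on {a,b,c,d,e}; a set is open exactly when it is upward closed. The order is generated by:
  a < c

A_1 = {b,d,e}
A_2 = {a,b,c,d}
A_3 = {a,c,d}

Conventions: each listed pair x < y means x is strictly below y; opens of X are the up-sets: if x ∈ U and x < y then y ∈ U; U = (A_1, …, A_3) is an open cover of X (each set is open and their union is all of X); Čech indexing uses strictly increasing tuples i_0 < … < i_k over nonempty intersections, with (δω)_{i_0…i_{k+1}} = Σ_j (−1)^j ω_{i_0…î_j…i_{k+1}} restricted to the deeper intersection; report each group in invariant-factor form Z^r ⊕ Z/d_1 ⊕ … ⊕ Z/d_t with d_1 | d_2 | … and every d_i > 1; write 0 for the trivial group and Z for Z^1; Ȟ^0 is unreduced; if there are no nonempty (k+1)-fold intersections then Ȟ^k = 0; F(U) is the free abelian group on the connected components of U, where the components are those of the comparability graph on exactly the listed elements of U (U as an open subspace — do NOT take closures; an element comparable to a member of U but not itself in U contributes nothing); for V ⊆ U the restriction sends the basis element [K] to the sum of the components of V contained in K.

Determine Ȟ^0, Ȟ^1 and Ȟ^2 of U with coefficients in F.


nonempty intersections:
  A12={b,d} A13={d} A23={a,c,d}
  A123={d}
components per intersection:
  A1: {b} {d} {e}
  A2: {a,c} {b} {d}
  A3: {a,c} {d}
  A12: {b} {d}
  A13: {d}
  A23: {a,c} {d}
  A123: {d}
C dims 8,5,1; δ0: rk 4, SNF 1^4; δ1: rk 1, SNF 1^1
Ȟ^0: (8−4)−0=4 ⇒ Z^4
Ȟ^1: (5−1)−4=0 ⇒ 0
Ȟ^2: (1−0)−1=0 ⇒ 0

Ȟ^0 = Z^4,  Ȟ^1 = 0,  Ȟ^2 = 0


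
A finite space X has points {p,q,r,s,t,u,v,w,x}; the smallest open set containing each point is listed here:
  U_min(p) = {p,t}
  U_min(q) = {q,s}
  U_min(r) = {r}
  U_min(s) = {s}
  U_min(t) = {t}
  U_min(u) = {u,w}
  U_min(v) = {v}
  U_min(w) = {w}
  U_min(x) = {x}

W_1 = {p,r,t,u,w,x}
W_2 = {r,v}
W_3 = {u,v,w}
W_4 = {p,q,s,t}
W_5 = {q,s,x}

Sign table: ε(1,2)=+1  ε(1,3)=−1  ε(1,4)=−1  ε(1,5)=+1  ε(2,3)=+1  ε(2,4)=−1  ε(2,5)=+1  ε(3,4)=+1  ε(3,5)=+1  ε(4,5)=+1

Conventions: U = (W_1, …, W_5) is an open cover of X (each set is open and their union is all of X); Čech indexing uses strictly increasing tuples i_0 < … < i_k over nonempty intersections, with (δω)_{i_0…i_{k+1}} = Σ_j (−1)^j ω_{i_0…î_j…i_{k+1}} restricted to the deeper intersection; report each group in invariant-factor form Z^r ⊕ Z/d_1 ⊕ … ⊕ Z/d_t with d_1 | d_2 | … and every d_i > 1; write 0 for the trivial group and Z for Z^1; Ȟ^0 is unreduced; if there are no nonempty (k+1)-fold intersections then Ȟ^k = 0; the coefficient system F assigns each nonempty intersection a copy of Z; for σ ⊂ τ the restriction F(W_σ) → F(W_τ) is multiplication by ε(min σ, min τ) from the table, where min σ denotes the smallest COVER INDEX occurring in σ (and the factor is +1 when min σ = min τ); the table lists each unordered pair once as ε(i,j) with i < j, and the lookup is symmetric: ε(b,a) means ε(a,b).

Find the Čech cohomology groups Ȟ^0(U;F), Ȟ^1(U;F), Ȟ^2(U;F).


nonempty overlaps:
  W12={r} W13={u,w} W14={p,t} W15={x} W23={v} W45={q,s}
C dims 5,6; δ0: rk 5, SNF 1^4·2
degree 0: 5−5−0 = 0 → Ȟ^0 ≅ 0
degree 1: 6−0−5 = 1 plus torsion [2] → Ȟ^1 ≅ Z ⊕ Z/2
degree 2: 0−0−0 = 0 → Ȟ^2 ≅ 0

Ȟ^0(U;F) ≅ 0, Ȟ^1(U;F) ≅ Z ⊕ Z/2 and Ȟ^2(U;F) ≅ 0


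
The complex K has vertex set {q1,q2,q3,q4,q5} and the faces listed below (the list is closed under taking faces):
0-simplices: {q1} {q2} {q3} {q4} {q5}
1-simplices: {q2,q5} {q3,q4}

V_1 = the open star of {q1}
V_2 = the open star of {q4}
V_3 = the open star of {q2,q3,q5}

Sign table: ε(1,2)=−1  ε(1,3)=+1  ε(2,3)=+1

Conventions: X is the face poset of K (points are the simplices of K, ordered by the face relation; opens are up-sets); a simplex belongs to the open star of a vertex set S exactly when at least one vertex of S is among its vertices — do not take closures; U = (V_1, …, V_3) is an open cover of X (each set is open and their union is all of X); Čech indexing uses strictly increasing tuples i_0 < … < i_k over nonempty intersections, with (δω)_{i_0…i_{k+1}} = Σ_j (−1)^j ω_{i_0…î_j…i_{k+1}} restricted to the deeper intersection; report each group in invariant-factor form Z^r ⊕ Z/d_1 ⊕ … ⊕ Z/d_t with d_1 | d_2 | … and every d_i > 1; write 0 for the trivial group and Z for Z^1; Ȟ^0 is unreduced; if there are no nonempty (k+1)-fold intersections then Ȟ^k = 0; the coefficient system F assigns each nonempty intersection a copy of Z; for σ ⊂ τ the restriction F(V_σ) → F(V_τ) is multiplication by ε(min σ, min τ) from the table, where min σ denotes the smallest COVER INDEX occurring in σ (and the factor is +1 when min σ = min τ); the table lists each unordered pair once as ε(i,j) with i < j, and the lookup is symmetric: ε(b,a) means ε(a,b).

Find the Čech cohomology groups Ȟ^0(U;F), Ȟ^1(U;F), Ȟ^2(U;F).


nerve of the cover:
  V1={{q1}} V2={{q4},{q3,q4}} V3={{q2},{q3},{q5},{q2,q5},{q3,q4}}
  V23={{q3,q4}}
C dims 3,1; δ0: rk 1, SNF 1^1
Ȟ^0 = (3 − 1) − 0 = 2, so Ȟ^0 ≅ Z^2
Ȟ^1 = (1 − 0) − 1 = 0, so Ȟ^1 ≅ 0
Ȟ^2 = (0 − 0) − 0 = 0, so Ȟ^2 ≅ 0

Ȟ^0(U;F) ≅ Z^2,  Ȟ^1(U;F) ≅ 0,  Ȟ^2(U;F) ≅ 0


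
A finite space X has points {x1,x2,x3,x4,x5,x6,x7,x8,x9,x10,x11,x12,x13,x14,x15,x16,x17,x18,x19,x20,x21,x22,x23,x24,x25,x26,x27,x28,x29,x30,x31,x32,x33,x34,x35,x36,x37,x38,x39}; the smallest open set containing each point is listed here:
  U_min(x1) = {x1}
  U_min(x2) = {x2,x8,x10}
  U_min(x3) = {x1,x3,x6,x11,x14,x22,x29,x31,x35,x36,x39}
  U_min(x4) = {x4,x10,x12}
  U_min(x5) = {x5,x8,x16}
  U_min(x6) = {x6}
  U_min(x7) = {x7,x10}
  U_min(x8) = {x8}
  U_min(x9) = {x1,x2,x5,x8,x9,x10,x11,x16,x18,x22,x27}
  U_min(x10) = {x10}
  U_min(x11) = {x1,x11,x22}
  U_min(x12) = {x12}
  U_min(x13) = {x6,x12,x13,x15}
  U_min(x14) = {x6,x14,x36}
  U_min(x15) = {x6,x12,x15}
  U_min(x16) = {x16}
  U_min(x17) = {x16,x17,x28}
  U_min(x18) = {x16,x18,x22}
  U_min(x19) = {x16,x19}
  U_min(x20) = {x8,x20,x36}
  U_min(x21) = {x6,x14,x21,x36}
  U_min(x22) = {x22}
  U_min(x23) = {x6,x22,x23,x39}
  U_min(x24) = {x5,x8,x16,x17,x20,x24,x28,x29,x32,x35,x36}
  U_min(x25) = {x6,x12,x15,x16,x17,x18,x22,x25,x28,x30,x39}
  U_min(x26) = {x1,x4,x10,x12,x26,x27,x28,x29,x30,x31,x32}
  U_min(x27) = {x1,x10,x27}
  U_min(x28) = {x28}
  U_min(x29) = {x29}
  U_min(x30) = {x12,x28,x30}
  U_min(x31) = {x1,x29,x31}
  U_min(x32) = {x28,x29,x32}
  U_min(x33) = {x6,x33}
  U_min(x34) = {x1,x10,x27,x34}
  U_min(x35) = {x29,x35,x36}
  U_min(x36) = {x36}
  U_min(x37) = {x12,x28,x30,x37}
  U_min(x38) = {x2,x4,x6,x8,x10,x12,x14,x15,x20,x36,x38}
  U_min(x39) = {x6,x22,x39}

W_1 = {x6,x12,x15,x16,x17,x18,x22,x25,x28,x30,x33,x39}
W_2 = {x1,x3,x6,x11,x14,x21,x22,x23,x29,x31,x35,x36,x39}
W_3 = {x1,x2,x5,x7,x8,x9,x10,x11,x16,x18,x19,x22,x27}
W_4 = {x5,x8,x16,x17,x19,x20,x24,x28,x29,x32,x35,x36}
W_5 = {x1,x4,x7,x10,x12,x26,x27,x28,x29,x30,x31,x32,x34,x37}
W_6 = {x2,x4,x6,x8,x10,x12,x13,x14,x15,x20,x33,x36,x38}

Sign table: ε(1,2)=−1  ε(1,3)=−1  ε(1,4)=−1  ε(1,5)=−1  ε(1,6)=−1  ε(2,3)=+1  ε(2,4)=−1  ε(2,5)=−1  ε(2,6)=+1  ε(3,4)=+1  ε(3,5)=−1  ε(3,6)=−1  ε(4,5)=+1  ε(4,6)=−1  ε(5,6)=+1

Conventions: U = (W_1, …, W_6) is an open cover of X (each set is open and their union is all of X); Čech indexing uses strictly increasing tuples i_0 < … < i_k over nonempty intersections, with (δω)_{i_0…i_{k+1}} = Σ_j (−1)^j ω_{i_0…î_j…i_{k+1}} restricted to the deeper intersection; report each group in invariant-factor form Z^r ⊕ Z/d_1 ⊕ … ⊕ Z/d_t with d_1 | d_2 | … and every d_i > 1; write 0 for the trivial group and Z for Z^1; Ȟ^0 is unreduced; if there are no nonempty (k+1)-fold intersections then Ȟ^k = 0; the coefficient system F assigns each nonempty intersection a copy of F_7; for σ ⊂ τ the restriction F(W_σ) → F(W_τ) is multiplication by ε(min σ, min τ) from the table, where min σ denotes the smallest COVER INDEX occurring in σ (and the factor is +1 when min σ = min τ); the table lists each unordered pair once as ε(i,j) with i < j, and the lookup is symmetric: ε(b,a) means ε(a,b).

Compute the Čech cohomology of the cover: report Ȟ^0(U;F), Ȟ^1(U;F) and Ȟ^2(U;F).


Ȟ^0 ≅ 0, Ȟ^1 ≅ 0 and Ȟ^2 ≅ Z/7

nerve of the cover:
  W12={x6,x22,x39} W13={x16,x18,x22} W14={x16,x17,x28} W15={x12,x28,x30} W16={x6,x12,x15,x33} W23={x1,x11,x22} W24={x29,x35,x36} W25={x1,x29,x31} W26={x6,x14,x36} W34={x5,x8,x16,x19} W35={x1,x7,x10,x27} W36={x2,x8,x10} W45={x28,x29,x32} W46={x8,x20,x36} W56={x4,x10,x12}
  W123={x22} W126={x6} W134={x16} W145={x28} W156={x12} W235={x1} W245={x29} W246={x36} W346={x8} W356={x10}
C dims 6,15,10; δ0: rk_F7 6; δ1: rk_F7 9
Ȟ^0 = (6 − 6) − 0 = 0, so Ȟ^0 ≅ 0
Ȟ^1 = (15 − 9) − 6 = 0, so Ȟ^1 ≅ 0
Ȟ^2 = (10 − 0) − 9 = 1, so Ȟ^2 ≅ Z/7
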